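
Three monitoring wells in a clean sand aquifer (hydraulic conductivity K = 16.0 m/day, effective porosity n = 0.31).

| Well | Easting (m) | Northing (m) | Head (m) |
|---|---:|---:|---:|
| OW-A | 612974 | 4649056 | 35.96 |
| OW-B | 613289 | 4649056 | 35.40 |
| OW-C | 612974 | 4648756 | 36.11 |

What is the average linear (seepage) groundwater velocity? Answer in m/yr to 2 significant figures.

∂h/∂x = (35.40 − 35.96) / (613289 − 612974) = -0.001778
∂h/∂y = (36.11 − 35.96) / (4648756 − 4649056) = -0.0005000
|∇h| = √(-0.001778² + -0.0005000²) = 0.001847
Seepage velocity v = K·i/n = 16.0 × 0.001847 / 0.31 = 0.09533 m/day = 34.82 m/yr.

35 m/yr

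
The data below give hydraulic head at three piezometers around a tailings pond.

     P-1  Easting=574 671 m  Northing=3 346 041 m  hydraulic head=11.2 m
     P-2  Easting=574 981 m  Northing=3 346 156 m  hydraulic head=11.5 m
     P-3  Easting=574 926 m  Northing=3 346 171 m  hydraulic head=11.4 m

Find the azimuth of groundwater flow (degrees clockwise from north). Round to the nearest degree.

Taking P-1 as reference: P-2−P-1 = (310, 115, +0.3); P-3−P-1 = (255, 130, +0.2).
Solve a·Δx + b·Δy = Δh: det = 310·130 − 255·115 = 10975.
∂h/∂x = [(+0.3)·130 − (+0.2)·115] / 10975 = +0.001458
∂h/∂y = [310·(+0.2) − 255·(+0.3)] / 10975 = -0.001321
Flow direction (−∇h) has components (-0.001458 E, +0.001321 N).
Azimuth = atan2(E, N) = atan2(-0.001458, +0.001321) = 312.2° ≈ 312°.

312°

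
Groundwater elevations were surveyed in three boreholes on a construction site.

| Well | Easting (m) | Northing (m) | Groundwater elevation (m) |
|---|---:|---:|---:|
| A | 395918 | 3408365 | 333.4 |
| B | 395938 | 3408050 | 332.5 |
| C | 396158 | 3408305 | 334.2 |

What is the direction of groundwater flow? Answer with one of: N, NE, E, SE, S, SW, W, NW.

SW

With h = a·x + b·y + c and A as origin, the differences give:
  20·a + (-315)·b = -0.9
  240·a + (-60)·b = +0.8
Eliminate b (×(-60) and ×(-315), subtract): 74400·a = 306.00 → a = ∂h/∂x = +0.004113
Back-substitute: b = ∂h/∂y = +0.003118.
Flow = −∇h = (-0.004113 east, -0.003118 north), which points southwest.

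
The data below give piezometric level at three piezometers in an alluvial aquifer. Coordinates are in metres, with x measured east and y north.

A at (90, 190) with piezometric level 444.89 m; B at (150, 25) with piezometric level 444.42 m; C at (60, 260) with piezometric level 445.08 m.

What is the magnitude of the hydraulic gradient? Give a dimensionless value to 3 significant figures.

Differences from A: to B (Δx, Δy, Δh) = (60, -165, -0.47); to C = (-30, 70, +0.19).
Determinant of the coordinate differences = 60·70 − (-30)·(-165) = -750.
∂h/∂x = [(-0.47)·70 − (+0.19)·(-165)] / -750 = +0.002067
∂h/∂y = [60·(+0.19) − (-30)·(-0.47)] / -750 = +0.003600
|∇h| = √(0.002067² + 0.003600²) = 0.004151

0.00415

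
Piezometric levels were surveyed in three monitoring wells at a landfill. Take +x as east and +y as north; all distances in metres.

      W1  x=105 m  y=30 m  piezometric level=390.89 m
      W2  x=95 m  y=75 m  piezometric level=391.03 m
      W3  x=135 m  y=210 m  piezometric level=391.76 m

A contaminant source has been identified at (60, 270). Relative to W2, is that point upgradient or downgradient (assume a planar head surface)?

Differences from W1: to W2 (Δx, Δy, Δh) = (-10, 45, +0.14); to W3 = (30, 180, +0.87).
Determinant of the coordinate differences = (-10)·180 − 30·45 = -3150.
∂h/∂x = [(+0.14)·180 − (+0.87)·45] / -3150 = +0.004429
∂h/∂y = [(-10)·(+0.87) − 30·(+0.14)] / -3150 = +0.004095
Head at (60, 270) = 390.89 + (+0.004429)·(-45) + (+0.004095)·(240) = 391.67 m.
That is higher than the 391.03 m at W2, so the point is upgradient.

upgradient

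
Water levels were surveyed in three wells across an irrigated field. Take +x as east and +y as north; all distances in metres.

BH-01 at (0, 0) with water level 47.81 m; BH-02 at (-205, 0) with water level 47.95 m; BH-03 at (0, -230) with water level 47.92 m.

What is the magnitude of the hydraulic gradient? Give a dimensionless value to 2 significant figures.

0.00083

∂h/∂x = (47.95 − 47.81) / (-205 − 0) = -0.0006829
∂h/∂y = (47.92 − 47.81) / (-230 − 0) = -0.0004783
|∇h| = √(-0.0006829² + -0.0004783²) = 0.0008337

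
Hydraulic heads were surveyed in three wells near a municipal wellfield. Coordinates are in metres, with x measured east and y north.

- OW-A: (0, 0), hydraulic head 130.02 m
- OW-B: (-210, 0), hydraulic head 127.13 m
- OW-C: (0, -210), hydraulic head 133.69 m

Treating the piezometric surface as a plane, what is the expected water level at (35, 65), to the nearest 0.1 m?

∂h/∂x = (127.13 − 130.02) / (-210 − 0) = +0.01376
∂h/∂y = (133.69 − 130.02) / (-210 − 0) = -0.01748
h(35, 65) = 130.02 + (+0.01376)·(35) + (-0.01748)·(65) = 130.02 +0.482 -1.136 = 129.366 m.

129.4 m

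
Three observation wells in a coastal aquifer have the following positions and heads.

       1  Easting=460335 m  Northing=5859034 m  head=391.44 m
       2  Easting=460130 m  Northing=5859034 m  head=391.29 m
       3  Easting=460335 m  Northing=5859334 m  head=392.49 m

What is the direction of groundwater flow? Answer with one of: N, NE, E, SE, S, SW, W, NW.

S

∂h/∂x = (391.29 − 391.44) / (460130 − 460335) = +0.0007317
∂h/∂y = (392.49 − 391.44) / (5859334 − 5859034) = +0.003500
Flow = −∇h = (-0.0007317 east, -0.003500 north), which points south.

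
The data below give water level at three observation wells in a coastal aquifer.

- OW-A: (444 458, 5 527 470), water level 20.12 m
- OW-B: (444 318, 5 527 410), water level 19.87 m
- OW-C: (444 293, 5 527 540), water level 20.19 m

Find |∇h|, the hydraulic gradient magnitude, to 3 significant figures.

0.00268

With h = a·x + b·y + c and OW-A as origin, the differences give:
  (-140)·a + (-60)·b = -0.25
  (-165)·a + 70·b = +0.07
Eliminate b (×70 and ×(-60), subtract): -19700·a = -13.300 → a = ∂h/∂x = +0.0006751
Back-substitute: b = ∂h/∂y = +0.002591.
|∇h| = √(0.0006751² + 0.002591²) = 0.002678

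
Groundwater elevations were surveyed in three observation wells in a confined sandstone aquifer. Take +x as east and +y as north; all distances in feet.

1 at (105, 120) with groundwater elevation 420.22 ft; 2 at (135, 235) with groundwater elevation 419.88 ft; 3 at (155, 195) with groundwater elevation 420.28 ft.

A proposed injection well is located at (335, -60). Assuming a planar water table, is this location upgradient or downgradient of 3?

upgradient

Differences from 1: to 2 (Δx, Δy, Δh) = (30, 115, -0.34); to 3 = (50, 75, +0.06).
Solve a·Δx + b·Δy = Δh: det = 30·75 − 50·115 = -3500.
∂h/∂x = [(-0.34)·75 − (+0.06)·115] / -3500 = +0.009257
∂h/∂y = [30·(+0.06) − 50·(-0.34)] / -3500 = -0.005371
Head at (335, -60) = 420.22 + (+0.009257)·(230) + (-0.005371)·(-180) = 423.32 ft.
That is higher than the 420.28 ft at 3, so the point is upgradient.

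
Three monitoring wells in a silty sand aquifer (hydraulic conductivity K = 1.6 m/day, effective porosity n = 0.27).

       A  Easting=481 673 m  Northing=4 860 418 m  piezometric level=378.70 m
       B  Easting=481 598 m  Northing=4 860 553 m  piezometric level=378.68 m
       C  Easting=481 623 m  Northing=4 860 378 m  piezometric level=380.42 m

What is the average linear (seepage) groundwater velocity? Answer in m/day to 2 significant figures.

Three-point gradient (reference A): Δ to B = (-75, 135, -0.02), Δ to C = (-50, -40, +1.72).
∂h/∂x = -0.02373, ∂h/∂y = -0.01333 (det = 9750).
|∇h| = √(-0.02373² + -0.01333²) = 0.02722
Seepage velocity v = K·i/n = 1.6 × 0.02722 / 0.27 = 0.1613 m/day.

0.16 m/day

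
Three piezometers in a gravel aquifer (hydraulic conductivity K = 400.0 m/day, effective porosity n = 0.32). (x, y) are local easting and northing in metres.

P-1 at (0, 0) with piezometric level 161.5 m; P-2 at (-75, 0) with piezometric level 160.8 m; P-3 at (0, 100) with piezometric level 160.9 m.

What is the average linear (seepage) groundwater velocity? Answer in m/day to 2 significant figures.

∂h/∂x = (160.8 − 161.5) / (-75 − 0) = +0.009333
∂h/∂y = (160.9 − 161.5) / (100 − 0) = -0.006000
|∇h| = √(0.009333² + -0.006000²) = 0.0111
Seepage velocity v = K·i/n = 400.0 × 0.0111 / 0.32 = 13.88 m/day.

14 m/day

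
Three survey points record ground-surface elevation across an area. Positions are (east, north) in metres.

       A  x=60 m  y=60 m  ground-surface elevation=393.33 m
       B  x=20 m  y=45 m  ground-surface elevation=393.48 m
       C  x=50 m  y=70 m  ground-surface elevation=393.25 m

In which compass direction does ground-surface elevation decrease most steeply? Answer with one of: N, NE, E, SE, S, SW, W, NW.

Three-point gradient (reference A): Δ to B = (-40, -15, +0.15), Δ to C = (-10, 10, -0.08).
∂z/∂x = -0.0005455, ∂z/∂y = -0.008545 (det = -550).
Steepest decrease is along −∇f = (+0.0005455 E, +0.008545 N) → north.

N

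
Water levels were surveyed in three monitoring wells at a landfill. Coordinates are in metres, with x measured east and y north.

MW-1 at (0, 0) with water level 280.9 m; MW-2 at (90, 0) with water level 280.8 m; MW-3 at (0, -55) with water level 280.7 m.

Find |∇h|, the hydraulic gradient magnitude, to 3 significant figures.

0.00380

∂h/∂x = (280.8 − 280.9) / (90 − 0) = -0.001111
∂h/∂y = (280.7 − 280.9) / (-55 − 0) = +0.003636
|∇h| = √(-0.001111² + 0.003636²) = 0.003802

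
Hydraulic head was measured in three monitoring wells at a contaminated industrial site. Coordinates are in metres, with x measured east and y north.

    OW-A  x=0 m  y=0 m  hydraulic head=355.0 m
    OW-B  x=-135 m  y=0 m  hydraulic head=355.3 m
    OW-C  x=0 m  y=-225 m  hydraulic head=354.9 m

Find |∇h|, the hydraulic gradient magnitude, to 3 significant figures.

0.00227

∂h/∂x = (355.3 − 355.0) / (-135 − 0) = -0.002222
∂h/∂y = (354.9 − 355.0) / (-225 − 0) = +0.0004444
|∇h| = √(-0.002222² + 0.0004444²) = 0.002266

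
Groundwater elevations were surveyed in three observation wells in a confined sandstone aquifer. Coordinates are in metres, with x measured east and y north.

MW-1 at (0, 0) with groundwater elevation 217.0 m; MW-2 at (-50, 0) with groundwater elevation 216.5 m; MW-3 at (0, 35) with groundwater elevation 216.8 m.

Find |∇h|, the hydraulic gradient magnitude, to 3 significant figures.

0.0115

∂h/∂x = (216.5 − 217.0) / (-50 − 0) = +0.01000
∂h/∂y = (216.8 − 217.0) / (35 − 0) = -0.005714
|∇h| = √(0.01000² + -0.005714²) = 0.01152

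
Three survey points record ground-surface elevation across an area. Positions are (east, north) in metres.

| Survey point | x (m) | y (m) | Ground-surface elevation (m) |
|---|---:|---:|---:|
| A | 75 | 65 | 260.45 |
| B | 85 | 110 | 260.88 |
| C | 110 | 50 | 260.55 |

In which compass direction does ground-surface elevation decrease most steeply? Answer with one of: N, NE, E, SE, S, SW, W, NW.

SW

Differences from A: to B (Δx, Δy, Δh) = (10, 45, +0.43); to C = (35, -15, +0.10).
Determinant of the coordinate differences = 10·(-15) − 35·45 = -1725.
∂z/∂x = [(+0.43)·(-15) − (+0.10)·45] / -1725 = +0.006348
∂z/∂y = [10·(+0.10) − 35·(+0.43)] / -1725 = +0.008145
Steepest decrease is along −∇f = (-0.006348 E, -0.008145 N) → southwest.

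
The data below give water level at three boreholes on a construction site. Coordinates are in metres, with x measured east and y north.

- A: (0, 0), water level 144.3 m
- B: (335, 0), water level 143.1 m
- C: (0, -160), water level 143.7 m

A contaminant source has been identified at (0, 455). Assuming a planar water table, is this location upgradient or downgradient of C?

∂h/∂x = (143.1 − 144.3) / (335 − 0) = -0.003582
∂h/∂y = (143.7 − 144.3) / (-160 − 0) = +0.003750
Head at (0, 455) = 144.3 + (-0.003582)·(0) + (+0.003750)·(455) = 146.01 m.
That is higher than the 143.7 m at C, so the point is upgradient.

upgradient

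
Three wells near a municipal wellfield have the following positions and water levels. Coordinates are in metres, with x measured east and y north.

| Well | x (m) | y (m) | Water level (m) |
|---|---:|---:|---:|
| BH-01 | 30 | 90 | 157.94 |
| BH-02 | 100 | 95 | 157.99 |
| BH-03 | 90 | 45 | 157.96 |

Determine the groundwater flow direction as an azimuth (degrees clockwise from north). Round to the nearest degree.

With h = a·x + b·y + c and BH-01 as origin, the differences give:
  70·a + 5·b = +0.05
  60·a + (-45)·b = +0.02
Eliminate b (×(-45) and ×5, subtract): -3450·a = -2.350 → a = ∂h/∂x = +0.0006812
Back-substitute: b = ∂h/∂y = +0.0004638.
Flow direction (−∇h) has components (-0.0006812 E, -0.0004638 N).
Azimuth = atan2(E, N) = atan2(-0.0006812, -0.0004638) = 235.8° ≈ 236°.

236°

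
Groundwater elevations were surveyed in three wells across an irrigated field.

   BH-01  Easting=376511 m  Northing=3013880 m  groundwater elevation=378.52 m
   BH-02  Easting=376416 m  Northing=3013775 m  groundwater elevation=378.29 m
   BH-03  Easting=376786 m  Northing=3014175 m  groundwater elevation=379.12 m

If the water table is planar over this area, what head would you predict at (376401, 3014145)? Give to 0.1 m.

381.1 m

Differences from BH-01: to BH-02 (Δx, Δy, Δh) = (-95, -105, -0.23); to BH-03 = (275, 295, +0.60).
Solve a·Δx + b·Δy = Δh: det = (-95)·295 − 275·(-105) = 850.
∂h/∂x = [(-0.23)·295 − (+0.60)·(-105)] / 850 = -0.005706
∂h/∂y = [(-95)·(+0.60) − 275·(-0.23)] / 850 = +0.007353
h(376401, 3014145) = 378.52 + (-0.005706)·(-110) + (+0.007353)·(265) = 378.52 +0.628 +1.949 = 381.096 m.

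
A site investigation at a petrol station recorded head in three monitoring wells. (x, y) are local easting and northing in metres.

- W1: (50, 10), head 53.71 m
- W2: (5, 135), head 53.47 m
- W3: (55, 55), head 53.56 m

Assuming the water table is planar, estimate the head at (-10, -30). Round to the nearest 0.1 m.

With h = a·x + b·y + c and W1 as origin, the differences give:
  (-45)·a + 125·b = -0.24
  5·a + 45·b = -0.15
Eliminate b (×45 and ×125, subtract): -2650·a = 7.950 → a = ∂h/∂x = -0.003000
Back-substitute: b = ∂h/∂y = -0.003000.
h(-10, -30) = 53.71 + (-0.003000)·(-60) + (-0.003000)·(-40) = 53.71 +0.180 +0.120 = 54.010 m.

54.0 m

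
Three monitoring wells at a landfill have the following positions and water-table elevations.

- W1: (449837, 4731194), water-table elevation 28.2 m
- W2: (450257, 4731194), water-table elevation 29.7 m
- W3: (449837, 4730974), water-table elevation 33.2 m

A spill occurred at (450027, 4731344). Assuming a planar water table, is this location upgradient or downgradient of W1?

downgradient

∂h/∂x = (29.7 − 28.2) / (450257 − 449837) = +0.003571
∂h/∂y = (33.2 − 28.2) / (4730974 − 4731194) = -0.02273
Head at (450027, 4731344) = 28.2 + (+0.003571)·(190) + (-0.02273)·(150) = 25.47 m.
That is lower than the 28.2 m at W1, so the point is downgradient.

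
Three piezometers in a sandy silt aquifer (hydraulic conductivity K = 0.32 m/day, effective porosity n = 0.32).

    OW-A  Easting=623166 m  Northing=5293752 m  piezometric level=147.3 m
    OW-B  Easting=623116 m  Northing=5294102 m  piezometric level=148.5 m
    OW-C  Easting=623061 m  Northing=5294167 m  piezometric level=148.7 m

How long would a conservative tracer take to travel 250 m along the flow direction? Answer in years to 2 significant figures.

Differences from OW-A: to OW-B (Δx, Δy, Δh) = (-50, 350, +1.2); to OW-C = (-105, 415, +1.4).
Solve a·Δx + b·Δy = Δh: det = (-50)·415 − (-105)·350 = 16000.
∂h/∂x = [(+1.2)·415 − (+1.4)·350] / 16000 = +0.0005000
∂h/∂y = [(-50)·(+1.4) − (-105)·(+1.2)] / 16000 = +0.003500
|∇h| = √(0.0005000² + 0.003500²) = 0.003536
Seepage velocity v = K·i/n = 0.32 × 0.003536 / 0.32 = 0.003536 m/day.
t = 250 / 0.003536 = 7.07e+04 days = 194 years.

190 years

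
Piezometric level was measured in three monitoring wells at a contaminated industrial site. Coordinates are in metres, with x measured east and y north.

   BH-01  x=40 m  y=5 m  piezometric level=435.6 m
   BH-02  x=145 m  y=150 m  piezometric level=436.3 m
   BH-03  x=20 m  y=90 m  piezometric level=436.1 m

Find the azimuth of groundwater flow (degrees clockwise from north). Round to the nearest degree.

With h = a·x + b·y + c and BH-01 as origin, the differences give:
  105·a + 145·b = +0.7
  (-20)·a + 85·b = +0.5
Eliminate b (×85 and ×145, subtract): 11825·a = -13.00 → a = ∂h/∂x = -0.001099
Back-substitute: b = ∂h/∂y = +0.005624.
Flow direction (−∇h) has components (+0.001099 E, -0.005624 N).
Azimuth = atan2(E, N) = atan2(+0.001099, -0.005624) = 168.9° ≈ 169°.

169°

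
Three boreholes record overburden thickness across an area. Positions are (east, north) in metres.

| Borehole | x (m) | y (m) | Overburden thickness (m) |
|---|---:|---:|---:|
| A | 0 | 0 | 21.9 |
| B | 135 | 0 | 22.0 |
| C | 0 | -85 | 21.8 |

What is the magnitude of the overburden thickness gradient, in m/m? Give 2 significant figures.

∂d/∂x = (22.0 − 21.9) / (135 − 0) = +0.0007407
∂d/∂y = (21.8 − 21.9) / (-85 − 0) = +0.001176
|∇f| = √(0.0007407² + 0.001176²) = 0.00139 m/m

0.0014 m/m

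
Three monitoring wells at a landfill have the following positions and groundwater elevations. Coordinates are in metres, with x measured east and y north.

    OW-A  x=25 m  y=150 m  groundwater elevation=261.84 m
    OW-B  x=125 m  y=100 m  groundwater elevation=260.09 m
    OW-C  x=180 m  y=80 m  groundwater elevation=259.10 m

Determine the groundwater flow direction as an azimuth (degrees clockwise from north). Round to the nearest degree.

079°

With h = a·x + b·y + c and OW-A as origin, the differences give:
  100·a + (-50)·b = -1.75
  155·a + (-70)·b = -2.74
Eliminate b (×(-70) and ×(-50), subtract): 750·a = -14.500 → a = ∂h/∂x = -0.01933
Back-substitute: b = ∂h/∂y = -0.003667.
Flow direction (−∇h) has components (+0.01933 E, +0.003667 N).
Azimuth = atan2(E, N) = atan2(+0.01933, +0.003667) = 79.3° ≈ 079°.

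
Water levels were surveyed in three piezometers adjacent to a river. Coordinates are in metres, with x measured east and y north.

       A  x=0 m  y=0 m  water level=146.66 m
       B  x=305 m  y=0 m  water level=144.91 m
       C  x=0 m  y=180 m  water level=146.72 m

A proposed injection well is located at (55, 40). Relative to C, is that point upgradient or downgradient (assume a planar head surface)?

∂h/∂x = (144.91 − 146.66) / (305 − 0) = -0.005738
∂h/∂y = (146.72 − 146.66) / (180 − 0) = +0.0003333
Head at (55, 40) = 146.66 + (-0.005738)·(55) + (+0.0003333)·(40) = 146.36 m.
That is lower than the 146.72 m at C, so the point is downgradient.

downgradient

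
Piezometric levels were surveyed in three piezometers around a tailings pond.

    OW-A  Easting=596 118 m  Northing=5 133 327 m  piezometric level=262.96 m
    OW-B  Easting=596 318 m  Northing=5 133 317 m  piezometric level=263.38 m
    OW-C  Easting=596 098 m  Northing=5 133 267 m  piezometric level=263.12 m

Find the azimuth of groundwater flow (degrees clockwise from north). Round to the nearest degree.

Three-point gradient (reference OW-A): Δ to OW-B = (200, -10, +0.42), Δ to OW-C = (-20, -60, +0.16).
∂h/∂x = +0.001934, ∂h/∂y = -0.003311 (det = -12200).
Flow direction (−∇h) has components (-0.001934 E, +0.003311 N).
Azimuth = atan2(E, N) = atan2(-0.001934, +0.003311) = 329.7° ≈ 330°.

330°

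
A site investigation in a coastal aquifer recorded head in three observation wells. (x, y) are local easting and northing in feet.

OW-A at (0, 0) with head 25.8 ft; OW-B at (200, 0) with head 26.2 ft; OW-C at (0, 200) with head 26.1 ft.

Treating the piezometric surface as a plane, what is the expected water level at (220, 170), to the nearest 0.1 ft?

26.5 ft

∂h/∂x = (26.2 − 25.8) / (200 − 0) = +0.002000
∂h/∂y = (26.1 − 25.8) / (200 − 0) = +0.001500
h(220, 170) = 25.8 + (+0.002000)·(220) + (+0.001500)·(170) = 25.8 +0.440 +0.255 = 26.495 ft.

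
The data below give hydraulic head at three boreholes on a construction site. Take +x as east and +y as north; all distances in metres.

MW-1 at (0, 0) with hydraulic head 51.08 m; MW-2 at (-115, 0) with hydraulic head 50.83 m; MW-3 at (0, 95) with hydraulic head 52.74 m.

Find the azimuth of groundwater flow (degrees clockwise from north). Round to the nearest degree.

∂h/∂x = (50.83 − 51.08) / (-115 − 0) = +0.002174
∂h/∂y = (52.74 − 51.08) / (95 − 0) = +0.01747
Flow direction (−∇h) has components (-0.002174 E, -0.01747 N).
Azimuth = atan2(E, N) = atan2(-0.002174, -0.01747) = 187.1° ≈ 187°.

187°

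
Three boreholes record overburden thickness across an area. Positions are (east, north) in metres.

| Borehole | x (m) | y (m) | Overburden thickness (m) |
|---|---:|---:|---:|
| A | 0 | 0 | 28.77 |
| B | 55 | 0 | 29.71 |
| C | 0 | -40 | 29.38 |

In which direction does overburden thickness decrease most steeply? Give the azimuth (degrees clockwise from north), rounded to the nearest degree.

312°

∂d/∂x = (29.71 − 28.77) / (55 − 0) = +0.01709
∂d/∂y = (29.38 − 28.77) / (-40 − 0) = -0.01525
Steepest decrease is along −∇f: components (-0.01709 E, +0.01525 N).
Azimuth = atan2(-0.01709, +0.01525) = 311.7° ≈ 312°.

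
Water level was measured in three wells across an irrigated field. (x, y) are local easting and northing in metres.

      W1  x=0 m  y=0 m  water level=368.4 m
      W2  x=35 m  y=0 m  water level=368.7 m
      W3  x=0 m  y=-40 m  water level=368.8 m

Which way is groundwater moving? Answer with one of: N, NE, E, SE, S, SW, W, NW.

∂h/∂x = (368.7 − 368.4) / (35 − 0) = +0.008571
∂h/∂y = (368.8 − 368.4) / (-40 − 0) = -0.01000
Flow = −∇h = (-0.008571 east, +0.01000 north), which points northwest.

NW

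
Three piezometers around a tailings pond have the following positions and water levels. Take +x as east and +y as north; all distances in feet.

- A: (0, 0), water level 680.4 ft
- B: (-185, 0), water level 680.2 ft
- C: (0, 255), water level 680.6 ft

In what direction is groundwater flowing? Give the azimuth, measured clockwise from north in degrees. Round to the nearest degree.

234°

∂h/∂x = (680.2 − 680.4) / (-185 − 0) = +0.001081
∂h/∂y = (680.6 − 680.4) / (255 − 0) = +0.0007843
Flow direction (−∇h) has components (-0.001081 E, -0.0007843 N).
Azimuth = atan2(E, N) = atan2(-0.001081, -0.0007843) = 234.0° ≈ 234°.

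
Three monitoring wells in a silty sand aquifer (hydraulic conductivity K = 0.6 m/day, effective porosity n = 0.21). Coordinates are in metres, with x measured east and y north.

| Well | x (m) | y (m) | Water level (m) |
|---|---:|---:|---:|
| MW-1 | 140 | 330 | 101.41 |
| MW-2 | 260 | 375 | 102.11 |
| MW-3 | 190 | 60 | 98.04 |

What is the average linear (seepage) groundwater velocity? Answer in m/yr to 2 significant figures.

13 m/yr

Taking MW-1 as reference: MW-2−MW-1 = (120, 45, +0.70); MW-3−MW-1 = (50, -270, -3.37).
Determinant of the coordinate differences = 120·(-270) − 50·45 = -34650.
∂h/∂x = [(+0.70)·(-270) − (-3.37)·45] / -34650 = +0.001078
∂h/∂y = [120·(-3.37) − 50·(+0.70)] / -34650 = +0.01268
|∇h| = √(0.001078² + 0.01268²) = 0.01273
Seepage velocity v = K·i/n = 0.6 × 0.01273 / 0.21 = 0.03637 m/day = 13.28 m/yr.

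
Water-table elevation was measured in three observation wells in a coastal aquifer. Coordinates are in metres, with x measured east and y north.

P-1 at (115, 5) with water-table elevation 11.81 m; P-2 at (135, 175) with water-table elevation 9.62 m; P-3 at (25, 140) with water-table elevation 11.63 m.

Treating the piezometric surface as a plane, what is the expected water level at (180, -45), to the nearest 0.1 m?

With h = a·x + b·y + c and P-1 as origin, the differences give:
  20·a + 170·b = -2.19
  (-90)·a + 135·b = -0.18
Eliminate b (×135 and ×170, subtract): 18000·a = -265.050 → a = ∂h/∂x = -0.01473
Back-substitute: b = ∂h/∂y = -0.01115.
h(180, -45) = 11.81 + (-0.01473)·(65) + (-0.01115)·(-50) = 11.81 -0.957 +0.558 = 11.410 m.

11.4 m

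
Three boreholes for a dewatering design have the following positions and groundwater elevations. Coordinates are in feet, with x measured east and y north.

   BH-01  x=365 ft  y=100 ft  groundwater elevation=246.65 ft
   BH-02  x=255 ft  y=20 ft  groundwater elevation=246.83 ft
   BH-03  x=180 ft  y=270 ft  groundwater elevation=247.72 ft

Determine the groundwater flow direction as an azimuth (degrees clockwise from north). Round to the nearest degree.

Taking BH-01 as reference: BH-02−BH-01 = (-110, -80, +0.18); BH-03−BH-01 = (-185, 170, +1.07).
Solve a·Δx + b·Δy = Δh: det = (-110)·170 − (-185)·(-80) = -33500.
∂h/∂x = [(+0.18)·170 − (+1.07)·(-80)] / -33500 = -0.003469
∂h/∂y = [(-110)·(+1.07) − (-185)·(+0.18)] / -33500 = +0.002519
Flow direction (−∇h) has components (+0.003469 E, -0.002519 N).
Azimuth = atan2(E, N) = atan2(+0.003469, -0.002519) = 126.0° ≈ 126°.

126°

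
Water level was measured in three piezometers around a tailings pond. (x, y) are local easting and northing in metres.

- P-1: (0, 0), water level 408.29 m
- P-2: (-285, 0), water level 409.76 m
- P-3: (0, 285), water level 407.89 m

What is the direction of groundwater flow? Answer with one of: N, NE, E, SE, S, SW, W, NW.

∂h/∂x = (409.76 − 408.29) / (-285 − 0) = -0.005158
∂h/∂y = (407.89 − 408.29) / (285 − 0) = -0.001404
Flow = −∇h = (+0.005158 east, +0.001404 north), which points east.

E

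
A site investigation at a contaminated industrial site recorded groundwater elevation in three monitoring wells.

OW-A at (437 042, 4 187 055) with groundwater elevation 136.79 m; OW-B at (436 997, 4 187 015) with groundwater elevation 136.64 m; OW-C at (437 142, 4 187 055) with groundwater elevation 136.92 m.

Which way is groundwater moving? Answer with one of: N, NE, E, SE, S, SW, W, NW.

SW

With h = a·x + b·y + c and OW-A as origin, the differences give:
  (-45)·a + (-40)·b = -0.15
  100·a + 0·b = +0.13
Eliminate b (×0 and ×(-40), subtract): 4000·a = 5.200 → a = ∂h/∂x = +0.001300
Back-substitute: b = ∂h/∂y = +0.002288.
Flow = −∇h = (-0.001300 east, -0.002288 north), which points southwest.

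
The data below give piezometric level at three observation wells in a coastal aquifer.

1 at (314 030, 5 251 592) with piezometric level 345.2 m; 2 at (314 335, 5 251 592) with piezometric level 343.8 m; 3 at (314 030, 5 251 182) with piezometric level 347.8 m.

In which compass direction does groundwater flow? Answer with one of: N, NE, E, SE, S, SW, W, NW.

NE

∂h/∂x = (343.8 − 345.2) / (314335 − 314030) = -0.004590
∂h/∂y = (347.8 − 345.2) / (5251182 − 5251592) = -0.006341
Flow = −∇h = (+0.004590 east, +0.006341 north), which points northeast.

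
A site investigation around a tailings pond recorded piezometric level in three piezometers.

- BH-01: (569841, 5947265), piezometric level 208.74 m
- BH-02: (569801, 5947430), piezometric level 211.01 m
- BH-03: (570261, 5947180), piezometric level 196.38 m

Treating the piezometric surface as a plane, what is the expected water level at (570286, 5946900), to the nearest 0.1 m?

193.7 m

Taking BH-01 as reference: BH-02−BH-01 = (-40, 165, +2.27); BH-03−BH-01 = (420, -85, -12.36).
Solve a·Δx + b·Δy = Δh: det = (-40)·(-85) − 420·165 = -65900.
∂h/∂x = [(+2.27)·(-85) − (-12.36)·165] / -65900 = -0.02802
∂h/∂y = [(-40)·(-12.36) − 420·(+2.27)] / -65900 = +0.006965
h(570286, 5946900) = 208.74 + (-0.02802)·(445) + (+0.006965)·(-365) = 208.74 -12.468 -2.542 = 193.729 m.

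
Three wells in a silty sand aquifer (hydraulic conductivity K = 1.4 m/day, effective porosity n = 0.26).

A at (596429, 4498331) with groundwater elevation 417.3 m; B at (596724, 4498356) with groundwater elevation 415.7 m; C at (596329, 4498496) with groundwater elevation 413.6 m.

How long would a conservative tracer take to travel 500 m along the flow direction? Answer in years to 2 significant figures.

With h = a·x + b·y + c and A as origin, the differences give:
  295·a + 25·b = -1.6
  (-100)·a + 165·b = -3.7
Eliminate b (×165 and ×25, subtract): 51175·a = -171.50 → a = ∂h/∂x = -0.003351
Back-substitute: b = ∂h/∂y = -0.02446.
|∇h| = √(-0.003351² + -0.02446²) = 0.02469
Seepage velocity v = K·i/n = 1.4 × 0.02469 / 0.26 = 0.1329 m/day.
t = 500 / 0.1329 = 3762 days = 10.3 years.

10 years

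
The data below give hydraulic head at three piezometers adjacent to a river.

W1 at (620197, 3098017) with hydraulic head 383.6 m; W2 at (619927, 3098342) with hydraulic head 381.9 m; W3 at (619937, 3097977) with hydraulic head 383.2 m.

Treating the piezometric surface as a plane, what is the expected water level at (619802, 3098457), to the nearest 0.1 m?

381.2 m

Taking W1 as reference: W2−W1 = (-270, 325, -1.7); W3−W1 = (-260, -40, -0.4).
Determinant of the coordinate differences = (-270)·(-40) − (-260)·325 = 95300.
∂h/∂x = [(-1.7)·(-40) − (-0.4)·325] / 95300 = +0.002078
∂h/∂y = [(-270)·(-0.4) − (-260)·(-1.7)] / 95300 = -0.003505
h(619802, 3098457) = 383.6 + (+0.002078)·(-395) + (-0.003505)·(440) = 383.6 -0.821 -1.542 = 381.237 m.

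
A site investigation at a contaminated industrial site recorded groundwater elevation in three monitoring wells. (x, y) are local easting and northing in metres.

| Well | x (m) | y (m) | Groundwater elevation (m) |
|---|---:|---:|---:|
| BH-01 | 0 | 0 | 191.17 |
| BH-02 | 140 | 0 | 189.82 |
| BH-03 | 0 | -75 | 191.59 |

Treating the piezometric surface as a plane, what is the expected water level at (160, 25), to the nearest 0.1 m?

189.5 m

∂h/∂x = (189.82 − 191.17) / (140 − 0) = -0.009643
∂h/∂y = (191.59 − 191.17) / (-75 − 0) = -0.005600
h(160, 25) = 191.17 + (-0.009643)·(160) + (-0.005600)·(25) = 191.17 -1.543 -0.140 = 189.487 m.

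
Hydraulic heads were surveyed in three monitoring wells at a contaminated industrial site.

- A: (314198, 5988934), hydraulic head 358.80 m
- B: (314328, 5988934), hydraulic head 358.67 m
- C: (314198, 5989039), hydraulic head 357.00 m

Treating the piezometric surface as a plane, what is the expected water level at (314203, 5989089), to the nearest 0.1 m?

356.1 m

∂h/∂x = (358.67 − 358.80) / (314328 − 314198) = -0.0010000
∂h/∂y = (357.00 − 358.80) / (5989039 − 5988934) = -0.01714
h(314203, 5989089) = 358.80 + (-0.0010000)·(5) + (-0.01714)·(155) = 358.80 -0.005 -2.657 = 356.138 m.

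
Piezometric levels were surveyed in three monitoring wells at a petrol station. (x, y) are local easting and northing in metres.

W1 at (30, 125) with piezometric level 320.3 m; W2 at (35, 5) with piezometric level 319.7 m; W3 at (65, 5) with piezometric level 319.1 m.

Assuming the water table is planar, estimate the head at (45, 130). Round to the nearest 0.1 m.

With h = a·x + b·y + c and W1 as origin, the differences give:
  5·a + (-120)·b = -0.6
  35·a + (-120)·b = -1.2
Eliminate b (×(-120) and ×(-120), subtract): 3600·a = -72.00 → a = ∂h/∂x = -0.02000
Back-substitute: b = ∂h/∂y = +0.004167.
h(45, 130) = 320.3 + (-0.02000)·(15) + (+0.004167)·(5) = 320.3 -0.300 +0.021 = 320.021 m.

320.0 m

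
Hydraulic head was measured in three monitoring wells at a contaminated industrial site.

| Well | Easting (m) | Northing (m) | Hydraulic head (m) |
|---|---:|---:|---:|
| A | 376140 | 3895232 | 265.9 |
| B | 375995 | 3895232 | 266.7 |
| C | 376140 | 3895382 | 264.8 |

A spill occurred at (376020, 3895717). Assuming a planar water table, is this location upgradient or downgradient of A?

downgradient

∂h/∂x = (266.7 − 265.9) / (375995 − 376140) = -0.005517
∂h/∂y = (264.8 − 265.9) / (3895382 − 3895232) = -0.007333
Head at (376020, 3895717) = 265.9 + (-0.005517)·(-120) + (-0.007333)·(485) = 263.01 m.
That is lower than the 265.9 m at A, so the point is downgradient.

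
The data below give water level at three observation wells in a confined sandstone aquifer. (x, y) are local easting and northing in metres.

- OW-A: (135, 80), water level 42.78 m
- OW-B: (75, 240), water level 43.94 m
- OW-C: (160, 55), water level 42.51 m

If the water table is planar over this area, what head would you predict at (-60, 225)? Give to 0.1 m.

44.6 m

Taking OW-A as reference: OW-B−OW-A = (-60, 160, +1.16); OW-C−OW-A = (25, -25, -0.27).
Solve a·Δx + b·Δy = Δh: det = (-60)·(-25) − 25·160 = -2500.
∂h/∂x = [(+1.16)·(-25) − (-0.27)·160] / -2500 = -0.005680
∂h/∂y = [(-60)·(-0.27) − 25·(+1.16)] / -2500 = +0.005120
h(-60, 225) = 42.78 + (-0.005680)·(-195) + (+0.005120)·(145) = 42.78 +1.108 +0.742 = 44.630 m.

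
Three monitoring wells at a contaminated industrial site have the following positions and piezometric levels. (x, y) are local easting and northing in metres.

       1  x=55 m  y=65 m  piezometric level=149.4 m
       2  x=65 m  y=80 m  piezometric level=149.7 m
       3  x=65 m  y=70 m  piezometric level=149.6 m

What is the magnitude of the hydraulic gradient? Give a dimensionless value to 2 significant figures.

0.018

Differences from 1: to 2 (Δx, Δy, Δh) = (10, 15, +0.3); to 3 = (10, 5, +0.2).
Determinant of the coordinate differences = 10·5 − 10·15 = -100.
∂h/∂x = [(+0.3)·5 − (+0.2)·15] / -100 = +0.01500
∂h/∂y = [10·(+0.2) − 10·(+0.3)] / -100 = +0.010000
|∇h| = √(0.01500² + 0.010000²) = 0.01803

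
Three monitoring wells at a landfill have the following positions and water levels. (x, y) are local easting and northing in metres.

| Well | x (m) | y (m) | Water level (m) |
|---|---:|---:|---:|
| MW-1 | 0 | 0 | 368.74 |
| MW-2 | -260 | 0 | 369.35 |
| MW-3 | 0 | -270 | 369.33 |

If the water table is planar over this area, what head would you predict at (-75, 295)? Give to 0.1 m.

368.3 m

∂h/∂x = (369.35 − 368.74) / (-260 − 0) = -0.002346
∂h/∂y = (369.33 − 368.74) / (-270 − 0) = -0.002185
h(-75, 295) = 368.74 + (-0.002346)·(-75) + (-0.002185)·(295) = 368.74 +0.176 -0.645 = 368.271 m.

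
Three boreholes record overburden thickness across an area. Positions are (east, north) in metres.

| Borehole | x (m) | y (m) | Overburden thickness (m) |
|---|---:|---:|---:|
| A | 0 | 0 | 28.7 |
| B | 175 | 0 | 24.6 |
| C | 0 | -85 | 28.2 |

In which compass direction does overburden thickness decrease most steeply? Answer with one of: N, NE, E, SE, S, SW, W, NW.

E

∂d/∂x = (24.6 − 28.7) / (175 − 0) = -0.02343
∂d/∂y = (28.2 − 28.7) / (-85 − 0) = +0.005882
Steepest decrease is along −∇f = (+0.02343 E, -0.005882 N) → east.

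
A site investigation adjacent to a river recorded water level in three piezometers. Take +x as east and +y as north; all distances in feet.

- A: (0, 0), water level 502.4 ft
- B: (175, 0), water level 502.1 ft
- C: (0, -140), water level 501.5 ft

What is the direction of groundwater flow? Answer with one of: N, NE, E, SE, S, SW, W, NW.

∂h/∂x = (502.1 − 502.4) / (175 − 0) = -0.001714
∂h/∂y = (501.5 − 502.4) / (-140 − 0) = +0.006429
Flow = −∇h = (+0.001714 east, -0.006429 north), which points south.

S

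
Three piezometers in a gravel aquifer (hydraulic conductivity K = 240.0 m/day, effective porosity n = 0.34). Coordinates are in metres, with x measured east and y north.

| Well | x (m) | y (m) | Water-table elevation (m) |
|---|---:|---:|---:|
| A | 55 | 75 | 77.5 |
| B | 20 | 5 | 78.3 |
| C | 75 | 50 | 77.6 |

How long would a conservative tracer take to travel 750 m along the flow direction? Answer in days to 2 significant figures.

100 days

Differences from A: to B (Δx, Δy, Δh) = (-35, -70, +0.8); to C = (20, -25, +0.1).
Determinant of the coordinate differences = (-35)·(-25) − 20·(-70) = 2275.
∂h/∂x = [(+0.8)·(-25) − (+0.1)·(-70)] / 2275 = -0.005714
∂h/∂y = [(-35)·(+0.1) − 20·(+0.8)] / 2275 = -0.008571
|∇h| = √(-0.005714² + -0.008571²) = 0.0103
Seepage velocity v = K·i/n = 240.0 × 0.0103 / 0.34 = 7.271 m/day.
t = 750 / 7.271 = 103.1 days.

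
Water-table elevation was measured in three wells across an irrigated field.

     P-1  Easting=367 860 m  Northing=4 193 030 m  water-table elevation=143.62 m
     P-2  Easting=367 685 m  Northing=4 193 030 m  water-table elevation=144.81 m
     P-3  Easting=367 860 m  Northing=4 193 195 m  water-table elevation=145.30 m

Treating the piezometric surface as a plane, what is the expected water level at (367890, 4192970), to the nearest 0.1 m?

∂h/∂x = (144.81 − 143.62) / (367685 − 367860) = -0.006800
∂h/∂y = (145.30 − 143.62) / (4193195 − 4193030) = +0.01018
h(367890, 4192970) = 143.62 + (-0.006800)·(30) + (+0.01018)·(-60) = 143.62 -0.204 -0.611 = 142.805 m.

142.8 m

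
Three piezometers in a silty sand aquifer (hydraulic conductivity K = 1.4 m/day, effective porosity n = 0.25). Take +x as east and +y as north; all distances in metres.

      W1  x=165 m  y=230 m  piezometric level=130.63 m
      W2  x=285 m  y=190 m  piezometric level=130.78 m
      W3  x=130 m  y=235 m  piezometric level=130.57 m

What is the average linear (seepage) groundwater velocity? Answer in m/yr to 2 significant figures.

6.5 m/yr

Three-point gradient (reference W1): Δ to W2 = (120, -40, +0.15), Δ to W3 = (-35, 5, -0.06).
∂h/∂x = +0.002063, ∂h/∂y = +0.002438 (det = -800).
|∇h| = √(0.002063² + 0.002438²) = 0.003194
Seepage velocity v = K·i/n = 1.4 × 0.003194 / 0.25 = 0.01789 m/day = 6.534 m/yr.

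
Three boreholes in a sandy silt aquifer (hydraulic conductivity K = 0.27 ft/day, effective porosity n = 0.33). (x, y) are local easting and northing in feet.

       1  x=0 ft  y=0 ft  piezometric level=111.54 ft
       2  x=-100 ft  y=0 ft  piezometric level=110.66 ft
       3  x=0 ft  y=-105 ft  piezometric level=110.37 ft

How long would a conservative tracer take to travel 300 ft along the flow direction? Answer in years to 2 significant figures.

71 years

∂h/∂x = (110.66 − 111.54) / (-100 − 0) = +0.008800
∂h/∂y = (110.37 − 111.54) / (-105 − 0) = +0.01114
|∇h| = √(0.008800² + 0.01114²) = 0.0142
Seepage velocity v = K·i/n = 0.27 × 0.0142 / 0.33 = 0.01162 ft/day.
t = 300 / 0.01162 = 2.582e+04 days = 70.7 years.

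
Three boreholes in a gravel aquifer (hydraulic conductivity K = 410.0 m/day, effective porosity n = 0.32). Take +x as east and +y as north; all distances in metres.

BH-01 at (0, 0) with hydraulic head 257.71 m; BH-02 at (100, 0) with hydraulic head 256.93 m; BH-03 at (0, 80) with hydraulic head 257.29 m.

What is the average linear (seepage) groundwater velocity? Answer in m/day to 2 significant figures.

12 m/day

∂h/∂x = (256.93 − 257.71) / (100 − 0) = -0.007800
∂h/∂y = (257.29 − 257.71) / (80 − 0) = -0.005250
|∇h| = √(-0.007800² + -0.005250²) = 0.009402
Seepage velocity v = K·i/n = 410.0 × 0.009402 / 0.32 = 12.05 m/day.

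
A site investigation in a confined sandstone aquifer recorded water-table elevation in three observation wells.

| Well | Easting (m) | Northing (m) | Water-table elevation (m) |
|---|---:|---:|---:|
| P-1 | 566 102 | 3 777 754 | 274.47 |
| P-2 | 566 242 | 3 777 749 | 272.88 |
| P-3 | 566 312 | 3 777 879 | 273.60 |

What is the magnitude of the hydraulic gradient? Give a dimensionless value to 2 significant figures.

0.016

With h = a·x + b·y + c and P-1 as origin, the differences give:
  140·a + (-5)·b = -1.59
  210·a + 125·b = -0.87
Eliminate b (×125 and ×(-5), subtract): 18550·a = -203.100 → a = ∂h/∂x = -0.01095
Back-substitute: b = ∂h/∂y = +0.01143.
|∇h| = √(-0.01095² + 0.01143²) = 0.01583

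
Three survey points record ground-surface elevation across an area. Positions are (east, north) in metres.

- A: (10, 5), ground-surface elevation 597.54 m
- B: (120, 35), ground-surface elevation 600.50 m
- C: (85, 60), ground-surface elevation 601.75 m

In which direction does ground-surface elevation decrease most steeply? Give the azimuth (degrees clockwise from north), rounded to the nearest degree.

Differences from A: to B (Δx, Δy, Δh) = (110, 30, +2.96); to C = (75, 55, +4.21).
Solve a·Δx + b·Δy = Δz: det = 110·55 − 75·30 = 3800.
∂z/∂x = [(+2.96)·55 − (+4.21)·30] / 3800 = +0.009605
∂z/∂y = [110·(+4.21) − 75·(+2.96)] / 3800 = +0.06345
Steepest decrease is along −∇f: components (-0.009605 E, -0.06345 N).
Azimuth = atan2(-0.009605, -0.06345) = 188.6° ≈ 189°.

189°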